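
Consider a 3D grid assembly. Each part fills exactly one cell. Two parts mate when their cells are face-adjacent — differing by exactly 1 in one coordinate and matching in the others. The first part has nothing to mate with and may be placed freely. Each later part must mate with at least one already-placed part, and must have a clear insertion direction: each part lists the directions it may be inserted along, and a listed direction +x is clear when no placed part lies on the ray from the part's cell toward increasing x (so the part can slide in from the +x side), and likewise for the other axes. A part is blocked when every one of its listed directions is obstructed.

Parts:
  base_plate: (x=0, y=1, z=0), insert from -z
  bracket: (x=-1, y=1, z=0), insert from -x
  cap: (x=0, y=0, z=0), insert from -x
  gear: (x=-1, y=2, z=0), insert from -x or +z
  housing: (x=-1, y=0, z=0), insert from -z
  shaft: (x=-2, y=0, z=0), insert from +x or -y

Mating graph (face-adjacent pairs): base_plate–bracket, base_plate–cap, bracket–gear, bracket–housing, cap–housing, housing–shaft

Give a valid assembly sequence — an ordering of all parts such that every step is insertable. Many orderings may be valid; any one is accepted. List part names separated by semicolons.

1. gear@(-1, 2, 0) [-x clear] — {gear}
2. bracket@(-1, 1, 0) [-x clear] — {bracket, gear}
3. base_plate@(0, 1, 0) [-z clear] — {base_plate, bracket, gear}
4. cap@(0, 0, 0) [-x clear] — {base_plate, bracket, cap, gear}
5. housing@(-1, 0, 0) [-z clear] — {base_plate, bracket, cap, gear, housing}
6. shaft@(-2, 0, 0) [-y clear] — {base_plate, bracket, cap, gear, housing, shaft}

gear; bracket; base_plate; cap; housing; shaft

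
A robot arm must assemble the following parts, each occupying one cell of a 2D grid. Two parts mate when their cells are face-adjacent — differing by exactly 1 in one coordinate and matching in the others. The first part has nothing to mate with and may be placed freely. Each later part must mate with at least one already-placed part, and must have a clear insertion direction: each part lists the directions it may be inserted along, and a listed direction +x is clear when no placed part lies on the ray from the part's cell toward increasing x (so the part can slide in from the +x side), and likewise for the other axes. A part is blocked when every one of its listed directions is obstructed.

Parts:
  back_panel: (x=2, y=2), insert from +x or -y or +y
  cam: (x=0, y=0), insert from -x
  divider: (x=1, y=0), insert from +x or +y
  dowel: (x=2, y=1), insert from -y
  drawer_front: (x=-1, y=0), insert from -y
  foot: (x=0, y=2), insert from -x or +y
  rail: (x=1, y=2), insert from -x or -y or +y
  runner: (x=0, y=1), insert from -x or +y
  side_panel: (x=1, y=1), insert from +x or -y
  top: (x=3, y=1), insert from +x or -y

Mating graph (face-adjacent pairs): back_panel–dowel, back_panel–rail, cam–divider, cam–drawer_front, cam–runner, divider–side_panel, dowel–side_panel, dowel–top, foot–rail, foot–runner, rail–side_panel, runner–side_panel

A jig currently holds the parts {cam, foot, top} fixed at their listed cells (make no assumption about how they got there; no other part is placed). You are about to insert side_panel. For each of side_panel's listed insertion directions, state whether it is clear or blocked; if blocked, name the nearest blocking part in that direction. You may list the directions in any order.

+x: nearest on ray is top@(3, 1) ⇒ blocked
-y: ray from side_panel(1, 1) has no placed part ⇒ clear

+x: blocked by top; -y: clear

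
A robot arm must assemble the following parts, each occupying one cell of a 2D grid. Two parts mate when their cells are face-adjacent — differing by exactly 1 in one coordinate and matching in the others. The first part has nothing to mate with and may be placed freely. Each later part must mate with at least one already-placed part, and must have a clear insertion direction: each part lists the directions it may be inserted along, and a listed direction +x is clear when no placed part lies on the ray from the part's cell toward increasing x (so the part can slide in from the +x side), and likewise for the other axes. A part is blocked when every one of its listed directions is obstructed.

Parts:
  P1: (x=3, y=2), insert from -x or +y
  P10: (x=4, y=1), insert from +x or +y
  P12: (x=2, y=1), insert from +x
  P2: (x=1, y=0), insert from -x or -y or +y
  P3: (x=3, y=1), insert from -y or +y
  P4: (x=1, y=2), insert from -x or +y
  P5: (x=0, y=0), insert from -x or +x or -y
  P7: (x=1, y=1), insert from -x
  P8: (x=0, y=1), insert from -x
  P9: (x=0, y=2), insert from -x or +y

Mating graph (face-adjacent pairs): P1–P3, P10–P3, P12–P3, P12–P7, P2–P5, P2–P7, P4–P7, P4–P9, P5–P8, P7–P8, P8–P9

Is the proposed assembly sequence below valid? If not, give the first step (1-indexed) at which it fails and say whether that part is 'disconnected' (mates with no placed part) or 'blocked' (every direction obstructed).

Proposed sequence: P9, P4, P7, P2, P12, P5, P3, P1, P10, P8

Valid

1. P9@(0, 2) [-x clear] — {P9}
2. P4@(1, 2) [+y clear] — {P4, P9}
3. P7@(1, 1) [-x clear] — {P4, P7, P9}
4. P2@(1, 0) [-x clear] — {P2, P4, P7, P9}
5. P12@(2, 1) [+x clear] — {P12, P2, P4, P7, P9}
6. P5@(0, 0) [-x clear] — {P12, P2, P4, P5, P7, P9}
7. P3@(3, 1) [-y clear] — {P12, P2, P3, P4, P5, P7, P9}
8. P1@(3, 2) [+y clear] — {P1, P12, P2, P3, P4, P5, P7, P9}
9. P10@(4, 1) [+x clear] — {P1, P10, P12, P2, P3, P4, P5, P7, P9}
10. P8@(0, 1) [-x clear] — {P1, P10, P12, P2, P3, P4, P5, P7, P8, P9}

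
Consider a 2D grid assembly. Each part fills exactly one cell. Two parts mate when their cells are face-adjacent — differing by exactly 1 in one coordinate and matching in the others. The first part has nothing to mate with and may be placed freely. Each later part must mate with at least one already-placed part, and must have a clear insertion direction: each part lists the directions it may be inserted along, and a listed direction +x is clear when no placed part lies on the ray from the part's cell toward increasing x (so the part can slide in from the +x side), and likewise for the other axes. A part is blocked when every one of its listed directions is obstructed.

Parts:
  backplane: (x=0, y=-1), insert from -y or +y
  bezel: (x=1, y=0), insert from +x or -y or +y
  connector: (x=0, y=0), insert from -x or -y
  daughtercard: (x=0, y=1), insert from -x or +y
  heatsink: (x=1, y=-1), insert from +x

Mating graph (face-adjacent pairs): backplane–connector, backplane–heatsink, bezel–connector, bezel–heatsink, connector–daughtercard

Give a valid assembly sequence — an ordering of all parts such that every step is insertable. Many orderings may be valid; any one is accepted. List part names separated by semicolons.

connector; bezel; daughtercard; backplane; heatsink

1. connector@(0, 0) [-x clear] — {connector}
2. bezel@(1, 0) [+x clear] — {bezel, connector}
3. daughtercard@(0, 1) [-x clear] — {bezel, connector, daughtercard}
4. backplane@(0, -1) [-y clear] — {backplane, bezel, connector, daughtercard}
5. heatsink@(1, -1) [+x clear] — {backplane, bezel, connector, daughtercard, heatsink}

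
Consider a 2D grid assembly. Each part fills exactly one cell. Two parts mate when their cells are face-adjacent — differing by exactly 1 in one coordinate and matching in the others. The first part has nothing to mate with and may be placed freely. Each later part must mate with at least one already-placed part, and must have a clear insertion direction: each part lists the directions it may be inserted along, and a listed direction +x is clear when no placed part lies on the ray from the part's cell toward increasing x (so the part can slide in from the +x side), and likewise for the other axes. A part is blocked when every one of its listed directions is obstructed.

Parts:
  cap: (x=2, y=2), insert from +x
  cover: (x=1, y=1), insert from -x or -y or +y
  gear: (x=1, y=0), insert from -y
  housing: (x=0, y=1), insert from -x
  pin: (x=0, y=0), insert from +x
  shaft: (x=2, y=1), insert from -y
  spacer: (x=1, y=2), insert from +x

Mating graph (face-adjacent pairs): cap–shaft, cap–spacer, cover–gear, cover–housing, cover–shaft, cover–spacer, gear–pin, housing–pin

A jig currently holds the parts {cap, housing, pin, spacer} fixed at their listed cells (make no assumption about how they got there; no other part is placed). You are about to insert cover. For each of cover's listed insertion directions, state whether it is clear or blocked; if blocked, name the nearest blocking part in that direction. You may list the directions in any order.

+y: blocked by spacer; -x: blocked by housing; -y: clear

-x: nearest on ray is housing@(0, 1) ⇒ blocked
-y: ray from cover(1, 1) has no placed part ⇒ clear
+y: nearest on ray is spacer@(1, 2) ⇒ blocked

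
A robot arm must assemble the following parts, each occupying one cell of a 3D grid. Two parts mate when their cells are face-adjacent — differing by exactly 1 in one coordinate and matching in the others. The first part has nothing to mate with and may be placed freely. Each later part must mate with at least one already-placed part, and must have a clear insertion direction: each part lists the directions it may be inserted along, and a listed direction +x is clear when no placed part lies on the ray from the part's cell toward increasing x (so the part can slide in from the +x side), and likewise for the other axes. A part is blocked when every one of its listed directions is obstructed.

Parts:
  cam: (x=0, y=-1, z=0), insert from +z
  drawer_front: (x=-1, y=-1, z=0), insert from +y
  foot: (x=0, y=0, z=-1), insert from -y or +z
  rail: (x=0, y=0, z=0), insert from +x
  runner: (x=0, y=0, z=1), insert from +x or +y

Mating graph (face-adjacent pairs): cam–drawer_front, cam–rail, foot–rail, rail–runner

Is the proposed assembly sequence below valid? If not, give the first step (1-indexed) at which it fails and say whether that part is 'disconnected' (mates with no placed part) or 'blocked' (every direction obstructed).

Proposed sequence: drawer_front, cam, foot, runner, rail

1. drawer_front@(-1, -1, 0) [+y clear] — {drawer_front}
2. cam@(0, -1, 0) [+z clear] — {cam, drawer_front}
3. foot@(0, 0, -1) — no placed neighbour ⇒ disconnected

Invalid at step 3 (disconnected)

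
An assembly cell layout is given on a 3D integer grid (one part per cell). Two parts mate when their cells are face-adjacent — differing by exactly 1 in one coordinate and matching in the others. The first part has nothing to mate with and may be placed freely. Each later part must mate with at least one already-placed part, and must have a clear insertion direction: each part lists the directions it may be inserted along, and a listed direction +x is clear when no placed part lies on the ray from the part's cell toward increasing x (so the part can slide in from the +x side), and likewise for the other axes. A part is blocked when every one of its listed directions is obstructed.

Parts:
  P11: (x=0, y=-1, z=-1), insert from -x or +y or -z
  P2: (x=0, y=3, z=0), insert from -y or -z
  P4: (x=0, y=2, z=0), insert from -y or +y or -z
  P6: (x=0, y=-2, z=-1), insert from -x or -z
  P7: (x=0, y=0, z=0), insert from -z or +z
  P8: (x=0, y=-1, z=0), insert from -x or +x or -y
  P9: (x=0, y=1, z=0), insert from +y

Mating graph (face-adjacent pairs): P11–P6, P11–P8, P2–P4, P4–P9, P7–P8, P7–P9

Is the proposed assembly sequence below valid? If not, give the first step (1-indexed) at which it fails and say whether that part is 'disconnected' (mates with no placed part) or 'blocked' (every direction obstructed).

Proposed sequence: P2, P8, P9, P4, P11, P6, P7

1. P2@(0, 3, 0) [-y clear] — {P2}
2. P8@(0, -1, 0) — no placed neighbour ⇒ disconnected

Invalid at step 2 (disconnected)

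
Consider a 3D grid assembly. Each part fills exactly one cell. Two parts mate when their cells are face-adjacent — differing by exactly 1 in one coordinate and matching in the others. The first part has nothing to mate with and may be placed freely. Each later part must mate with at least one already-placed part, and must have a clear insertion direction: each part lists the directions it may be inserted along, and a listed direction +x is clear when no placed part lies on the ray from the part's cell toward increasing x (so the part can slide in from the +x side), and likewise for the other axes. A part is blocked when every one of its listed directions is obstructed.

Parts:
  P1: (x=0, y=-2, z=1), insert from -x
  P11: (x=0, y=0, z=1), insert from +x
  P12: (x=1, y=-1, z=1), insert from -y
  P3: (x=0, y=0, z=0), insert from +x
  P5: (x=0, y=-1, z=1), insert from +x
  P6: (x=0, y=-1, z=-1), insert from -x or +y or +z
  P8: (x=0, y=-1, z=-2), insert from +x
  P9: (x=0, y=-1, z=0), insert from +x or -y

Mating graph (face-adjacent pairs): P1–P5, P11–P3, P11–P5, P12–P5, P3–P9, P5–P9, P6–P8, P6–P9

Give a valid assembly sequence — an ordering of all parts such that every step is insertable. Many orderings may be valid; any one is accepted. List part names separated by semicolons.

P11; P3; P9; P6; P8; P5; P12; P1

1. P11@(0, 0, 1) [+x clear] — {P11}
2. P3@(0, 0, 0) [+x clear] — {P11, P3}
3. P9@(0, -1, 0) [+x clear] — {P11, P3, P9}
4. P6@(0, -1, -1) [-x clear] — {P11, P3, P6, P9}
5. P8@(0, -1, -2) [+x clear] — {P11, P3, P6, P8, P9}
6. P5@(0, -1, 1) [+x clear] — {P11, P3, P5, P6, P8, P9}
7. P12@(1, -1, 1) [-y clear] — {P11, P12, P3, P5, P6, P8, P9}
8. P1@(0, -2, 1) [-x clear] — {P1, P11, P12, P3, P5, P6, P8, P9}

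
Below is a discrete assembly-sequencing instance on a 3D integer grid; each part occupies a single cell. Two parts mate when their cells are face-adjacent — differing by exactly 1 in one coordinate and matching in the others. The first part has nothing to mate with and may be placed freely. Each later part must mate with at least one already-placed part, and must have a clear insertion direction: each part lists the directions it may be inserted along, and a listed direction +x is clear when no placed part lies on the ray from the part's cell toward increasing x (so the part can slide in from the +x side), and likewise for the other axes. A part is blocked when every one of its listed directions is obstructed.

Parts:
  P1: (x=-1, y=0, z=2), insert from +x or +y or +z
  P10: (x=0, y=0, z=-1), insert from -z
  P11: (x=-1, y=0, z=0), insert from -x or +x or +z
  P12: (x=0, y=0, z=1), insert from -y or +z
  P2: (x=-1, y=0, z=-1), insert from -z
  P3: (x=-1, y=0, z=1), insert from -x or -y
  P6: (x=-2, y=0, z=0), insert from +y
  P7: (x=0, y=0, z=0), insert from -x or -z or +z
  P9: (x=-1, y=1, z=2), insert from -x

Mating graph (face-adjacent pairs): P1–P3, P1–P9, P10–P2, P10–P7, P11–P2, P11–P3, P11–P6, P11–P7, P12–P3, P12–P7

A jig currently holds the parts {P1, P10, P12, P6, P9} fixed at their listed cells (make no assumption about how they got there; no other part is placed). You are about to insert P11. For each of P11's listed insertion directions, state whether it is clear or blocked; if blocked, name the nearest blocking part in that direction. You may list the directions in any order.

-x: nearest on ray is P6@(-2, 0, 0) ⇒ blocked
+x: ray from P11(-1, 0, 0) has no placed part ⇒ clear
+z: nearest on ray is P1@(-1, 0, 2) ⇒ blocked

+x: clear; +z: blocked by P1; -x: blocked by P6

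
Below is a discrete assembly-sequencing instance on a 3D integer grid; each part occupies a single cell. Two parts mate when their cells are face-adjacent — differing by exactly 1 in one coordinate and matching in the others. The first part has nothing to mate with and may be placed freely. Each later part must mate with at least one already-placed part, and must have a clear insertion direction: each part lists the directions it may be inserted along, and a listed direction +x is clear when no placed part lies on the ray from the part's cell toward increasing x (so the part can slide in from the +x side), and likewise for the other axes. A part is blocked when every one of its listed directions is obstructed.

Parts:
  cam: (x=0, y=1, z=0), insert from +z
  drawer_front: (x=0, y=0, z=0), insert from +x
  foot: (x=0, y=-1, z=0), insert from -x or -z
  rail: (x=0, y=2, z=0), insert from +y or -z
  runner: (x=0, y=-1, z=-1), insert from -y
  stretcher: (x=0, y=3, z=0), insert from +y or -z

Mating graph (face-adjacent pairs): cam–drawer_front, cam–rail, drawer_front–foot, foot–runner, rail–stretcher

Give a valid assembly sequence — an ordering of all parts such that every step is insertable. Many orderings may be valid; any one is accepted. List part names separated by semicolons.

drawer_front; foot; runner; cam; rail; stretcher

1. drawer_front@(0, 0, 0) [+x clear] — {drawer_front}
2. foot@(0, -1, 0) [-x clear] — {drawer_front, foot}
3. runner@(0, -1, -1) [-y clear] — {drawer_front, foot, runner}
4. cam@(0, 1, 0) [+z clear] — {cam, drawer_front, foot, runner}
5. rail@(0, 2, 0) [+y clear] — {cam, drawer_front, foot, rail, runner}
6. stretcher@(0, 3, 0) [+y clear] — {cam, drawer_front, foot, rail, runner, stretcher}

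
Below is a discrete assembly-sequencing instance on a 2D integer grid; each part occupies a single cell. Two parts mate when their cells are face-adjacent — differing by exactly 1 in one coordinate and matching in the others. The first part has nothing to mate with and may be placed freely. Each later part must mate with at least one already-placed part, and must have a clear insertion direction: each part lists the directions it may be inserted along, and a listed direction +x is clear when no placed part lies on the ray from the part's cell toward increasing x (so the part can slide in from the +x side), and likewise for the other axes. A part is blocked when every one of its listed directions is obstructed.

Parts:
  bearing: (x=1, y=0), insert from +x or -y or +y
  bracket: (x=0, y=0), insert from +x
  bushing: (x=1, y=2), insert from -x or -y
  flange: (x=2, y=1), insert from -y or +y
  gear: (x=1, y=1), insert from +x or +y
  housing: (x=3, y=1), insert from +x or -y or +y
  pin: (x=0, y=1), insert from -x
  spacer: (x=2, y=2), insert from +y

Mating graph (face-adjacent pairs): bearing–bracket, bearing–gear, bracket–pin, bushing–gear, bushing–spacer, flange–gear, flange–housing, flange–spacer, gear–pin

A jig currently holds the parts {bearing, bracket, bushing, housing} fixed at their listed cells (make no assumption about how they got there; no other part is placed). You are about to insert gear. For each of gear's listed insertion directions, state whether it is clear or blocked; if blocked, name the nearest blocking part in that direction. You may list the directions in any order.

+x: nearest on ray is housing@(3, 1) ⇒ blocked
+y: nearest on ray is bushing@(1, 2) ⇒ blocked

+x: blocked by housing; +y: blocked by bushing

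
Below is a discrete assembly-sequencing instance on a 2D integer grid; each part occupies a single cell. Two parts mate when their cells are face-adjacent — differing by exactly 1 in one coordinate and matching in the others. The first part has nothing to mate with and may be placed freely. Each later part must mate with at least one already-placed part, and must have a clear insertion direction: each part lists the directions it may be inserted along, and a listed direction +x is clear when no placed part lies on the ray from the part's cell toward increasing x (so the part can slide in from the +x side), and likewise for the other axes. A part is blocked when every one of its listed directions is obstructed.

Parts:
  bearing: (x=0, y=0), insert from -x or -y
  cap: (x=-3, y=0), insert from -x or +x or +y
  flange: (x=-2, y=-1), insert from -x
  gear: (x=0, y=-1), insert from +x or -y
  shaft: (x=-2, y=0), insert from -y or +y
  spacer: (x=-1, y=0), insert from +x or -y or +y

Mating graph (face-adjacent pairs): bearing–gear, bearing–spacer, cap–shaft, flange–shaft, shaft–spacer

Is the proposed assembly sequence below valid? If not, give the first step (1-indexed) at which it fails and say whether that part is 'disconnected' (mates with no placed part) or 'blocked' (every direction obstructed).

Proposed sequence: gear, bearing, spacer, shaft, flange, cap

1. gear@(0, -1) [+x clear] — {gear}
2. bearing@(0, 0) [-x clear] — {bearing, gear}
3. spacer@(-1, 0) [-y clear] — {bearing, gear, spacer}
4. shaft@(-2, 0) [-y clear] — {bearing, gear, shaft, spacer}
5. flange@(-2, -1) [-x clear] — {bearing, flange, gear, shaft, spacer}
6. cap@(-3, 0) [-x clear] — {bearing, cap, flange, gear, shaft, spacer}

Valid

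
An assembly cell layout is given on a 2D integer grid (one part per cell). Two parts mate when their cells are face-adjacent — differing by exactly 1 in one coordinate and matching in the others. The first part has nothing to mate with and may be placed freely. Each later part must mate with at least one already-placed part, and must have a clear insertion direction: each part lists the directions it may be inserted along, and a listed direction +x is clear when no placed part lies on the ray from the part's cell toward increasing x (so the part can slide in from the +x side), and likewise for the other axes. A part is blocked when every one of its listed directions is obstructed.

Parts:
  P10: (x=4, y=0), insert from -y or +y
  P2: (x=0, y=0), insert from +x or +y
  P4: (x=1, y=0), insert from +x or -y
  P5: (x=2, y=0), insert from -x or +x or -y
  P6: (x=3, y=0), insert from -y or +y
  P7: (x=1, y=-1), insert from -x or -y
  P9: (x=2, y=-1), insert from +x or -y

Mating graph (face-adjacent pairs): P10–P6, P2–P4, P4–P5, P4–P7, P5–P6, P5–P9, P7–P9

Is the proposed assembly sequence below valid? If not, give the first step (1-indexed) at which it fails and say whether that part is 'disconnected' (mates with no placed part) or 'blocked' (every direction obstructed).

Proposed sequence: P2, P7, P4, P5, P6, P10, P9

Invalid at step 2 (disconnected)

1. P2@(0, 0) [+x clear] — {P2}
2. P7@(1, -1) — no placed neighbour ⇒ disconnected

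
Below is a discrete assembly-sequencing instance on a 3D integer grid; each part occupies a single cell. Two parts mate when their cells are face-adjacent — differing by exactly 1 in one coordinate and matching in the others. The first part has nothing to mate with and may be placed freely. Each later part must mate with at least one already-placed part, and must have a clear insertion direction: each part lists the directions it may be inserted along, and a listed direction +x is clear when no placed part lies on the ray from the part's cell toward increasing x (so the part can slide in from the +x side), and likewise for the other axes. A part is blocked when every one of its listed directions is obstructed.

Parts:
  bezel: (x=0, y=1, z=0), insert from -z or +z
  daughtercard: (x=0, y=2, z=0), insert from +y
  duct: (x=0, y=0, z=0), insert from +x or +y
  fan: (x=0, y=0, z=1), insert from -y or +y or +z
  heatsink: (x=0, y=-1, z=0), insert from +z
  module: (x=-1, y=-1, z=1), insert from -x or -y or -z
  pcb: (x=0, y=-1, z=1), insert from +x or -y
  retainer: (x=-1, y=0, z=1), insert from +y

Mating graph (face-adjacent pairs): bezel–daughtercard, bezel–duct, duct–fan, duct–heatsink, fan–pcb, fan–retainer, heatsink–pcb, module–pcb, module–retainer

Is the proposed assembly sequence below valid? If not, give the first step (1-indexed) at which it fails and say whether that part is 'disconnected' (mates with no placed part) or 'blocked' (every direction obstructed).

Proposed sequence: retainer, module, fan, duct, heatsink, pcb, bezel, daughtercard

Valid

1. retainer@(-1, 0, 1) [+y clear] — {retainer}
2. module@(-1, -1, 1) [-x clear] — {module, retainer}
3. fan@(0, 0, 1) [-y clear] — {fan, module, retainer}
4. duct@(0, 0, 0) [+x clear] — {duct, fan, module, retainer}
5. heatsink@(0, -1, 0) [+z clear] — {duct, fan, heatsink, module, retainer}
6. pcb@(0, -1, 1) [+x clear] — {duct, fan, heatsink, module, pcb, retainer}
7. bezel@(0, 1, 0) [-z clear] — {bezel, duct, fan, heatsink, module, pcb, retainer}
8. daughtercard@(0, 2, 0) [+y clear] — {bezel, daughtercard, duct, fan, heatsink, module, pcb, retainer}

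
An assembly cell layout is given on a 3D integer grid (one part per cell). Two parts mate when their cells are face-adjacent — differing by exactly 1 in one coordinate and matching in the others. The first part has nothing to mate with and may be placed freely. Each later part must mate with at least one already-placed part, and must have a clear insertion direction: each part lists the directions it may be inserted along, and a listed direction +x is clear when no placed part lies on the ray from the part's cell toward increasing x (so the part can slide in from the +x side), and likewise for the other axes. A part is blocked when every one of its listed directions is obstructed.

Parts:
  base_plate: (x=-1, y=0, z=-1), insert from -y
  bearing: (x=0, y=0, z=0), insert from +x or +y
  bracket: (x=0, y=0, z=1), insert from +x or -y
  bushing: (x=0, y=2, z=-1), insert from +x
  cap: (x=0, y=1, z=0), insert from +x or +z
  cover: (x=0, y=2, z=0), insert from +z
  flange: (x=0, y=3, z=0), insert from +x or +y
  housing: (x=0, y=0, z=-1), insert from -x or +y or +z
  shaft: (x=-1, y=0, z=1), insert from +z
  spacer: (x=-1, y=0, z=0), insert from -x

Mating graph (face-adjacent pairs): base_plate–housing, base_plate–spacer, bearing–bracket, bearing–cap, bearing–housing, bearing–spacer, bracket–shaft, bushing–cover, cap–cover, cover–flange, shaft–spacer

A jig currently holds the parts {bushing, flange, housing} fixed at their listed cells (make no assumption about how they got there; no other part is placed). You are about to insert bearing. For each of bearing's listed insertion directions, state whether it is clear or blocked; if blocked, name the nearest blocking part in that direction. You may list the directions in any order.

+x: ray from bearing(0, 0, 0) has no placed part ⇒ clear
+y: nearest on ray is flange@(0, 3, 0) ⇒ blocked

+x: clear; +y: blocked by flange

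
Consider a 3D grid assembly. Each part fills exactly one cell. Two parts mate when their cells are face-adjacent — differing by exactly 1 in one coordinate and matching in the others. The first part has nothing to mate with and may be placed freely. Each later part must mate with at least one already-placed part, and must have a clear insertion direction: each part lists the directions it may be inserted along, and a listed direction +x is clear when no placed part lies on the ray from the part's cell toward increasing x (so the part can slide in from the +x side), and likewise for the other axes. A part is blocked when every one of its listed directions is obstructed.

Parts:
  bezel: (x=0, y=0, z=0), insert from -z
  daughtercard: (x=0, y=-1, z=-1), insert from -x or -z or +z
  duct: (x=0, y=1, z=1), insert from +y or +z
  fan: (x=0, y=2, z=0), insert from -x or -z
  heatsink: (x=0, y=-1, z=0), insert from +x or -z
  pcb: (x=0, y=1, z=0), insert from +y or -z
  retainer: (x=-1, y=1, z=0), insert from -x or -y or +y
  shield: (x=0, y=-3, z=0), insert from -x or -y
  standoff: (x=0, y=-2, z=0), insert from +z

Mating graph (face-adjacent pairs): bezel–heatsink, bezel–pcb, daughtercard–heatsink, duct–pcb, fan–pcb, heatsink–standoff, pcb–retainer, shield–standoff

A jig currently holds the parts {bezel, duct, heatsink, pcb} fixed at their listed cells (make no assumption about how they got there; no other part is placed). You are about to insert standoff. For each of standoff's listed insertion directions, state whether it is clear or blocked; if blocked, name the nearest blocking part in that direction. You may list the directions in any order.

+z: clear

+z: ray from standoff(0, -2, 0) has no placed part ⇒ clear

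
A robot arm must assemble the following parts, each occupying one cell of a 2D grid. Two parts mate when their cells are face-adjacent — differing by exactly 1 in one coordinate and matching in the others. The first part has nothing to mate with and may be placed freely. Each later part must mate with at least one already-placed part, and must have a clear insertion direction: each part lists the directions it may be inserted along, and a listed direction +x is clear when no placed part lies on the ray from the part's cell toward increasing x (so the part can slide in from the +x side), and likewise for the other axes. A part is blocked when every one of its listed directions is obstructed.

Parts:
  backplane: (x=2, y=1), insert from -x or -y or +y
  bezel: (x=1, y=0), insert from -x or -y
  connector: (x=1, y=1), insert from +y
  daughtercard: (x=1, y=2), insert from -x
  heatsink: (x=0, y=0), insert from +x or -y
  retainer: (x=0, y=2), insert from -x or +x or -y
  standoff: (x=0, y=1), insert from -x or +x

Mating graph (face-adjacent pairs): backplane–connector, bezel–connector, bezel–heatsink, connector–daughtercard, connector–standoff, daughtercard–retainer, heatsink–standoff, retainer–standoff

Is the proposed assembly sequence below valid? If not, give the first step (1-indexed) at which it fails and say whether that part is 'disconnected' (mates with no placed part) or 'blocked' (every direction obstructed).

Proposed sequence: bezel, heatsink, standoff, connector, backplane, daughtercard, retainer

Valid

1. bezel@(1, 0) [-x clear] — {bezel}
2. heatsink@(0, 0) [-y clear] — {bezel, heatsink}
3. standoff@(0, 1) [-x clear] — {bezel, heatsink, standoff}
4. connector@(1, 1) [+y clear] — {bezel, connector, heatsink, standoff}
5. backplane@(2, 1) [-y clear] — {backplane, bezel, connector, heatsink, standoff}
6. daughtercard@(1, 2) [-x clear] — {backplane, bezel, connector, daughtercard, heatsink, standoff}
7. retainer@(0, 2) [-x clear] — {backplane, bezel, connector, daughtercard, heatsink, retainer, standoff}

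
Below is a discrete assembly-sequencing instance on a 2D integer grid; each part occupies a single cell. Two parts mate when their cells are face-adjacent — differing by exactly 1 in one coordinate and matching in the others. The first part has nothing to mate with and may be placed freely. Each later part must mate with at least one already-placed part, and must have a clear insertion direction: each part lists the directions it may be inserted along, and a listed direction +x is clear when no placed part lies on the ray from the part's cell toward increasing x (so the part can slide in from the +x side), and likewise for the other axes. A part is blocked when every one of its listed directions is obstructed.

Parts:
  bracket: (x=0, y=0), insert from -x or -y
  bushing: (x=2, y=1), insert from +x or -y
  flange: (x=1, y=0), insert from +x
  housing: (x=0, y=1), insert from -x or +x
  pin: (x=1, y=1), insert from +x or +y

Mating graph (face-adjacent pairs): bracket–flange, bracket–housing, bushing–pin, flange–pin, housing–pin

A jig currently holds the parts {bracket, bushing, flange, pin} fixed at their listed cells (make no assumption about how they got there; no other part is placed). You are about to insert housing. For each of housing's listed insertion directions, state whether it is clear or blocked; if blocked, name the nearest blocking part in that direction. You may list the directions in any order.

-x: ray from housing(0, 1) has no placed part ⇒ clear
+x: nearest on ray is pin@(1, 1) ⇒ blocked

+x: blocked by pin; -x: clear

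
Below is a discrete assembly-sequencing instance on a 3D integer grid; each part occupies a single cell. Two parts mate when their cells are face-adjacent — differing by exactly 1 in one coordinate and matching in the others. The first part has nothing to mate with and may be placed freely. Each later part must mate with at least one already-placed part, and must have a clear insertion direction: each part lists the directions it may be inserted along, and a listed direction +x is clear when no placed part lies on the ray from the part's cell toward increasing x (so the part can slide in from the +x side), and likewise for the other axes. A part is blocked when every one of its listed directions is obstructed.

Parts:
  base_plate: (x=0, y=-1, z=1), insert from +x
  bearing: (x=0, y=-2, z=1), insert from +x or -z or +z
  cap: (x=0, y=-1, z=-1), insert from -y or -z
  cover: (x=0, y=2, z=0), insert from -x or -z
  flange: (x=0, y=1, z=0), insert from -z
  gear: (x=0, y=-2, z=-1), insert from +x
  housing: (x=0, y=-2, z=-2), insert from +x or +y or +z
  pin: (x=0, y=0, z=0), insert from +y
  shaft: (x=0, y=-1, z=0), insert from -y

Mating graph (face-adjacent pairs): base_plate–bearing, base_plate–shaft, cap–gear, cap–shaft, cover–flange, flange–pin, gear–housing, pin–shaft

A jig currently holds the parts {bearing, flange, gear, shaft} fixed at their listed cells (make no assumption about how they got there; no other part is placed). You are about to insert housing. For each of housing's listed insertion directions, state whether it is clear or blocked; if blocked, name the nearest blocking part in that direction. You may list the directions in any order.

+x: clear; +y: clear; +z: blocked by gear

+x: ray from housing(0, -2, -2) has no placed part ⇒ clear
+y: ray from housing(0, -2, -2) has no placed part ⇒ clear
+z: nearest on ray is gear@(0, -2, -1) ⇒ blocked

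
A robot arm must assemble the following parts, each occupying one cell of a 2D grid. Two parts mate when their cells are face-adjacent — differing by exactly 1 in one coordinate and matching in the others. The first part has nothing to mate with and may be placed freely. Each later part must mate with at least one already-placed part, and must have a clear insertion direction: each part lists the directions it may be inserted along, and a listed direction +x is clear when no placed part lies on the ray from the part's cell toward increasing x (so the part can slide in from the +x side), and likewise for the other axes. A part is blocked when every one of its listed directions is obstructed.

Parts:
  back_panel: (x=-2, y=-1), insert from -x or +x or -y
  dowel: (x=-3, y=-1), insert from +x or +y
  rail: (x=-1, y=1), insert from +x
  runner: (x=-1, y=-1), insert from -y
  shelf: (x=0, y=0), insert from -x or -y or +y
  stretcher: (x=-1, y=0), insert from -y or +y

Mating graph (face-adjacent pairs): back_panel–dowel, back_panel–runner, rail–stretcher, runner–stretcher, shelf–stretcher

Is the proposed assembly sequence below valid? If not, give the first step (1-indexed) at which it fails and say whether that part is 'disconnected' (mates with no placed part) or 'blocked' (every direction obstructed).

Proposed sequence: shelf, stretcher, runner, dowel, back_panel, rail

Invalid at step 4 (disconnected)

1. shelf@(0, 0) [-x clear] — {shelf}
2. stretcher@(-1, 0) [-y clear] — {shelf, stretcher}
3. runner@(-1, -1) [-y clear] — {runner, shelf, stretcher}
4. dowel@(-3, -1) — no placed neighbour ⇒ disconnected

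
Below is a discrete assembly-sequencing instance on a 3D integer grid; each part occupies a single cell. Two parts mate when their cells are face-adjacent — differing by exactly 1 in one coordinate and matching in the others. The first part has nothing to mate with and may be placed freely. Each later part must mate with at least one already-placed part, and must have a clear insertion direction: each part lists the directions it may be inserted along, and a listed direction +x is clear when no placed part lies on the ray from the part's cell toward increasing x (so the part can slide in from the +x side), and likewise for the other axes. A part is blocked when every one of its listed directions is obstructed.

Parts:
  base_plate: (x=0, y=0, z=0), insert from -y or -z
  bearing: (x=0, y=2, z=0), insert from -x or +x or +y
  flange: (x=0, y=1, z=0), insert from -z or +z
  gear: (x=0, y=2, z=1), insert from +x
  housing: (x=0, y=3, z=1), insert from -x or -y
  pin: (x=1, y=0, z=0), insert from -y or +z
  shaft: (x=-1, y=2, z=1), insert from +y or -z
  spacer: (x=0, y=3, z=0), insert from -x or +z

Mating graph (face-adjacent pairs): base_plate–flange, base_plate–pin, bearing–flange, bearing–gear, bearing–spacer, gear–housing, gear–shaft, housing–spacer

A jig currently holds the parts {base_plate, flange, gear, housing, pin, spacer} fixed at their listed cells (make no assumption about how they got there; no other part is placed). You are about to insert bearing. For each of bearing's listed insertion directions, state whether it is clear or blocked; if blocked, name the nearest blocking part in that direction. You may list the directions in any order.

+x: clear; +y: blocked by spacer; -x: clear

-x: ray from bearing(0, 2, 0) has no placed part ⇒ clear
+x: ray from bearing(0, 2, 0) has no placed part ⇒ clear
+y: nearest on ray is spacer@(0, 3, 0) ⇒ blocked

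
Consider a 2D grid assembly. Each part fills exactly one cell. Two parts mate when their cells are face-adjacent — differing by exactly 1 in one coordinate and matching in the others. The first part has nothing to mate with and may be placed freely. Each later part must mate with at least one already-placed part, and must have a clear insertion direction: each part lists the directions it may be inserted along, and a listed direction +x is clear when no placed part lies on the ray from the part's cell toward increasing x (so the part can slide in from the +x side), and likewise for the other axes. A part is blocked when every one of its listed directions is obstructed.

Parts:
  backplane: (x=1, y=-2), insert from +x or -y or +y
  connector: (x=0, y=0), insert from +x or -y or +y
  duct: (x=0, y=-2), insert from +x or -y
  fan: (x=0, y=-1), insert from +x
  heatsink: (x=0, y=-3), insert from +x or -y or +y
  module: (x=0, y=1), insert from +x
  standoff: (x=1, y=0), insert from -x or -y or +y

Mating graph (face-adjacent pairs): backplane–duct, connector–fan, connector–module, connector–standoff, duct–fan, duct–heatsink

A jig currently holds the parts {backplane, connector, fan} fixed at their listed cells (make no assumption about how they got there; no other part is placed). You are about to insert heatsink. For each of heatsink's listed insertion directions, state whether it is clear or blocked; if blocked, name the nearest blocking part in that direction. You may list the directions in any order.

+x: clear; +y: blocked by fan; -y: clear

+x: ray from heatsink(0, -3) has no placed part ⇒ clear
-y: ray from heatsink(0, -3) has no placed part ⇒ clear
+y: nearest on ray is fan@(0, -1) ⇒ blocked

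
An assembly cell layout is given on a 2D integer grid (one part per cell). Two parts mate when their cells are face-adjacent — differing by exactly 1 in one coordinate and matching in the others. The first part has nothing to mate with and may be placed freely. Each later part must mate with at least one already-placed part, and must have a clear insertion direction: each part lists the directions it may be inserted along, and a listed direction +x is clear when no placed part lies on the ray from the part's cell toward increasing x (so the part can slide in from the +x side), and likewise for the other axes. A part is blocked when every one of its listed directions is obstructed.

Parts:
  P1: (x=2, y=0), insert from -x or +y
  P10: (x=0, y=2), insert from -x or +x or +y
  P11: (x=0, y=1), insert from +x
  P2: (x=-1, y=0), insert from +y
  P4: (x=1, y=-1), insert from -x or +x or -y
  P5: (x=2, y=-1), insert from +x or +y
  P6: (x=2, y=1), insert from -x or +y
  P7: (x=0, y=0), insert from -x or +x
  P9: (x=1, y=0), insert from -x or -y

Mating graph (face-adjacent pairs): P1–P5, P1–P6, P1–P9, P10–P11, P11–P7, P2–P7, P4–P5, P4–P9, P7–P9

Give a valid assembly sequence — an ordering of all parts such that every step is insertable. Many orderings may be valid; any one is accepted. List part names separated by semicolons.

P5; P1; P9; P7; P11; P10; P2; P6; P4

1. P5@(2, -1) [+x clear] — {P5}
2. P1@(2, 0) [-x clear] — {P1, P5}
3. P9@(1, 0) [-x clear] — {P1, P5, P9}
4. P7@(0, 0) [-x clear] — {P1, P5, P7, P9}
5. P11@(0, 1) [+x clear] — {P1, P11, P5, P7, P9}
6. P10@(0, 2) [-x clear] — {P1, P10, P11, P5, P7, P9}
7. P2@(-1, 0) [+y clear] — {P1, P10, P11, P2, P5, P7, P9}
8. P6@(2, 1) [+y clear] — {P1, P10, P11, P2, P5, P6, P7, P9}
9. P4@(1, -1) [-x clear] — {P1, P10, P11, P2, P4, P5, P6, P7, P9}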